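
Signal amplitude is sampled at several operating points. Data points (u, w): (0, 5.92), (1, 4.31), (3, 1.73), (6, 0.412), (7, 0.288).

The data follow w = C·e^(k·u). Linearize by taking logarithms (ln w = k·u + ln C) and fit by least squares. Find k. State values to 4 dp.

k = -0.4451

Linearized form: ln w = k·u + ln C. From the 5 transformed points,
AᵀA = [[95.0000, 17.0000]; [17.0000, 5]], rhs = [-10.9287, 1.6559]ᵀ  (here Σu = 17.0000, Σ(u)² = 95.0000, Σln w = 1.6559, Σu·ln w = -10.9287).
Δ = 95.0000·5 − (17.0000)² = 186.0000; k = (-10.9287·5 − 17.0000·1.6559)/186.0000 = -0.44512, ln C = (95.0000·1.6559 − 17.0000·-10.9287)/186.0000 = 1.84459.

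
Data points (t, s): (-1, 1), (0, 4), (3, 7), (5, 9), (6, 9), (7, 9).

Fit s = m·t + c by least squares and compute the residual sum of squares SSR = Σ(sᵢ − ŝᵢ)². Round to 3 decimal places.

With design matrix M, MᵀM = [[120, 20]; [20, 6]] and Mᵀs = [182, 39]ᵀ.
Δ = 120·6 − 20² = 320.
m = (182·6 − 20·39)/320 = 39/40; c = (120·39 − 20·182)/320 = 13/4.
Residuals: -51/40, 3/4, 33/40, 7/8, -1/10, -43/40; SSR = 24/5.

SSR = 4.800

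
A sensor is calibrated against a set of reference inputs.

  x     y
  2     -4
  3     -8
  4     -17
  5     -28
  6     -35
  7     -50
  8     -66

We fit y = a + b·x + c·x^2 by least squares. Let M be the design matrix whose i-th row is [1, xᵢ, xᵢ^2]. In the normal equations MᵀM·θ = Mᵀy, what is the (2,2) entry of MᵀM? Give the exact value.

203

Row 2 ↔ basis x, column 2 ↔ basis x, so (MᵀM)_{2,2} = Σᵢ (x)·(x) = (2)·(2) + (3)·(3) + (4)·(4) + (5)·(5) + (6)·(6) + (7)·(7) + (8)·(8) = 203.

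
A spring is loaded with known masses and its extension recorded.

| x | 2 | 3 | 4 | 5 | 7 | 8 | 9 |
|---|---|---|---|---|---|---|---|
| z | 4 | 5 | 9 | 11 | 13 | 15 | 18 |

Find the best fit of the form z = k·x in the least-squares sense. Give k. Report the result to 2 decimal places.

k = 1.96

Compute the Gram sums: Σx·x = 248.
Right-hand side: Σx·z = 487.
Normal equations: [[248]]·[k]ᵀ = [487]ᵀ.
Hence k = 487 / 248 ≈ 1.96371.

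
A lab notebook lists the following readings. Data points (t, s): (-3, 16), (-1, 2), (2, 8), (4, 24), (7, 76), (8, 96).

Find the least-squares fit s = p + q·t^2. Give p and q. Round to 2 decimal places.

The normal equations are: 6·p + 143·q = 222;  143·p + 6851·q = 10430.
(Σ1 = 6, Σt^2 = 143, Σt^2·t^2 = 6851, Σs = 222, Σt^2·s = 10430.)
det = 6·6851 − 143² = 20657.
p = (222·6851 − 143·10430)/20657 = 2264/1589; q = (6·10430 − 143·222)/20657 = 30834/20657.

p = 1.42, q = 1.49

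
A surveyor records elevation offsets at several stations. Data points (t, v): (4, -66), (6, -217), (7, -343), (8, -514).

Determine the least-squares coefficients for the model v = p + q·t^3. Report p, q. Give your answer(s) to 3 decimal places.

p = -1.383, q = -1.000

Compute the Gram sums: Σ1 = 4, Σt^3 = 1135, Σt^3·t^3 = 430545.
Right-hand side: Σv = -1140, Σt^3·v = -431913.
Normal equations: [[4, 1135]; [1135, 430545]]·[p, q]ᵀ = [-1140, -431913]ᵀ.
Determinant 4·430545 − 1135² = 433955.
p = ((-1140)·430545 − 1135·(-431913))/433955 = -120009/86791; q = (4·(-431913) − 1135·(-1140))/433955 = -433752/433955.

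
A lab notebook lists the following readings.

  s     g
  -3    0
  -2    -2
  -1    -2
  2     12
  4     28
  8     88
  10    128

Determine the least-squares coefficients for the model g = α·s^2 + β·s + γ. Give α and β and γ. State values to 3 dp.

From the data, Σs^2·s^2 = 14466, Σs^2·s = 1548, Σs^2 = 198, Σs·s = 198, Σs = 18, Σ1 = 7.
Moment sums: Σs^2·g = 18918, Σs·g = 2126, Σg = 252.
MᵀM·[α, β, γ]ᵀ = Mᵀg becomes [[14466, 1548, 198]; [1548, 198, 18]; [198, 18, 7]]·[α, β, γ]ᵀ = [18918, 2126, 252]ᵀ.
Inverting the 3×3 Gram matrix, [α, β, γ]ᵀ = [49249/51681, 498737/155043, 1904/2461]ᵀ.

α = 0.953, β = 3.217, γ = 0.774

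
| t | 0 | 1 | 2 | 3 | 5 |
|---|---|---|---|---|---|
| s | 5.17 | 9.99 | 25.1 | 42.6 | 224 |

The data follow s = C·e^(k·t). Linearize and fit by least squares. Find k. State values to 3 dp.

k = 0.752

Taking logs, ln s = k·t + ln C, so regress ln s on t.
XᵀX = [[39.0000, 11.0000]; [11.0000, 5]], rhs = [47.0611, 16.3308]ᵀ  (here Σt = 11.0000, Σ(t)² = 39.0000, Σln s = 16.3308, Σt·ln s = 47.0611).
Solving (det = 74.0000): k = 0.75225, ln C = 1.61122.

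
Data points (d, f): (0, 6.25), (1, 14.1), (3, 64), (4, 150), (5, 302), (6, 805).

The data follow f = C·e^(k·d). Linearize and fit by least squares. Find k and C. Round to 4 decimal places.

k = 0.7965, C = 6.1681

Let Y = ln f. Fitting Y = k·d + ln C by least squares:
Σd = 19.0000, Σ(d)² = 87.0000, Σln f = 26.0495, Σd·ln f = 103.8626.
Equations: 87.0000·k + 19.0000·ln C = 103.8626;  19.0000·k + 6·ln C = 26.0495.
Δ = 87.0000·6 − (19.0000)² = 161.0000; k = (103.8626·6 − 19.0000·26.0495)/161.0000 = 0.79648, ln C = (87.0000·26.0495 − 19.0000·103.8626)/161.0000 = 1.81939, so C = exp(1.81939) = 6.16810.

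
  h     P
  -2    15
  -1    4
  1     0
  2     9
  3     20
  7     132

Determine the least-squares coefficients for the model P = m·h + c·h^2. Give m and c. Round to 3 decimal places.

With design matrix A, AᵀA = [[68, 370]; [370, 2516]] and AᵀP = [968, 6748]ᵀ.
Δ = 68·2516 − 370² = 34188.
m = (968·2516 − 370·6748)/34188 = -138/77; c = (68·6748 − 370·968)/34188 = 8392/2849.

m = -1.792, c = 2.946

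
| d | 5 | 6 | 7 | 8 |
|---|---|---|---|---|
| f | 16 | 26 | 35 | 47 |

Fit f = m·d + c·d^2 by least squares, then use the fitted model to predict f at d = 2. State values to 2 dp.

The normal system AᵀA·[m, c]ᵀ = Aᵀf is [[174, 1196]; [1196, 8418]]·[m, c]ᵀ = [857, 6059]ᵀ.
Eliminating c: 8418·(row 1) − 1196·(row 2) gives 34316·m = 8418·857 − 1196·6059 = -32338, so m = -703/746.
Then c = (6059 − 1196·(-703/746))/8418 = 14647/17158.
At d = 2: f̂ = (-703/746)·(2) + (14647/17158)·(4) = 13125/8579.

f̂ = 1.53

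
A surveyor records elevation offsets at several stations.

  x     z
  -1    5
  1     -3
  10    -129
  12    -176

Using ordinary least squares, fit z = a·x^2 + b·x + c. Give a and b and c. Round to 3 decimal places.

Compute the Gram sums: Σx^2·x^2 = 30738, Σx^2·x = 2728, Σx^2 = 246, Σx·x = 246, Σx = 22, Σ1 = 4.
Moment sums: Σx^2·z = -38242, Σx·z = -3410, Σz = -303.
So AᵀA·[a, b, c]ᵀ = Aᵀz: [[30738, 2728, 246]; [2728, 246, 22]; [246, 22, 4]]·[a, b, c]ᵀ = [-38242, -3410, -303]ᵀ.
Inverting the 3×3 Gram matrix, [a, b, c]ᵀ = [-39/44, -2099/500, 10177/5500]ᵀ.

a = -0.886, b = -4.198, c = 1.850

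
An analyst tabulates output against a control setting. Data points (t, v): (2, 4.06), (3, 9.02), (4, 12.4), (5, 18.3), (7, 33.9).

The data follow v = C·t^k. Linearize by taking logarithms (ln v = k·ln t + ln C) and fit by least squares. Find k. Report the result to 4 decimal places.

k = 1.6482

Linearized form: ln v = k·ln t + ln C. From the 5 transformed points,
AᵀA = [[9.9861, 6.7334]; [6.7334, 5]], rhs = [18.4126, 12.5486]ᵀ  (here Σln t = 6.7334, Σ(ln t)² = 9.9861, Σln v = 12.5486, Σln t·ln v = 18.4126).
Slope k = (n·Σln t·ln v − Σln t·Σln v)/(n·Σ(ln t)² − (Σln t)²) = (5·18.4126 − 6.7334·12.5486)/4.5917 = 1.64815; ln C = (Σln v − k·Σln t)/n = 0.29019.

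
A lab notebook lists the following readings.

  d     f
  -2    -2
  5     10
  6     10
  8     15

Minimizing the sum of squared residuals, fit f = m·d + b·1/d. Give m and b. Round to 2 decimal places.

With design matrix A, AᵀA = [[129, 4]; [4, 4801/14400]] and Aᵀf = [234, 157/24]ᵀ.
Δ = 129·(4801/14400) − 4² = 129643/4800.
m = (234·(4801/14400) − 4·(157/24))/(129643/4800) = 248878/129643; b = (129·(157/24) − 4·234)/(129643/4800) = -442200/129643.

m = 1.92, b = -3.41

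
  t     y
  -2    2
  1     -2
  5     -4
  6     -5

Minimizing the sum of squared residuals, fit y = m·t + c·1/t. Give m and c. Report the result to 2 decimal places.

m = -0.78, c = -1.15

Normal-equation sums: Σt·t = 66, Σt·1/t = 4, Σ1/t·1/t = 593/450.
And Σt·y = -56, Σ1/t·y = -139/30.
Eliminating c: (593/450)·(row 1) − 4·(row 2) gives (5323/75)·m = (593/450)·(-56) − 4·(-139/30) = -12434/225, so m = -12434/15969.
Then c = ((-139/30) − 4·(-12434/15969))/(593/450) = -6135/5323.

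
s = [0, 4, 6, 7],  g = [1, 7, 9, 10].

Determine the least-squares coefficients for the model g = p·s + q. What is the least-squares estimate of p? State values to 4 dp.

p = 1.2957

AᵀA·[p, q]ᵀ = Aᵀg reads: 101·p + 17·q = 152;  17·p + 4·q = 27.
(Σs·s = 101, Σs = 17, Σ1 = 4, Σs·g = 152, Σg = 27.)
Determinant 101·4 − 17² = 115.
p = (152·4 − 17·27)/115 = 149/115; q = (101·27 − 17·152)/115 = 143/115.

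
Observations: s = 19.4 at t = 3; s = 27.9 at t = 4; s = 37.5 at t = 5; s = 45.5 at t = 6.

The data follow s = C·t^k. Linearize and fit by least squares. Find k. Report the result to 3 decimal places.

Taking logs, ln s = k·ln t + ln C, so regress ln s on ln t.
Σln t = 5.8861, Σ(ln t)² = 8.9295, Σln s = 13.7360, Σln t·ln s = 20.5457.
Normal system: [[8.9295, 5.8861]; [5.8861, 4]]·[k, ln C]ᵀ = [20.5457, 13.7360]ᵀ.
Solving (det = 1.0716): k = 1.24265, ln C = 1.60540.

k = 1.243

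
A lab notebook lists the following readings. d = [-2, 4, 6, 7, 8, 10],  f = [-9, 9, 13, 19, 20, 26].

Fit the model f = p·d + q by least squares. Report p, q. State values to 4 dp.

p = 2.9257, q = -3.0914

Entries of MᵀM: Σd·d = 269, Σd = 33, Σ1 = 6.
And Σd·f = 685, Σf = 78.
MᵀM·[p, q]ᵀ = Mᵀf becomes [[269, 33]; [33, 6]]·[p, q]ᵀ = [685, 78]ᵀ.
det = 269·6 − 33² = 525.
p = (685·6 − 33·78)/525 = 512/175; q = (269·78 − 33·685)/525 = -541/175.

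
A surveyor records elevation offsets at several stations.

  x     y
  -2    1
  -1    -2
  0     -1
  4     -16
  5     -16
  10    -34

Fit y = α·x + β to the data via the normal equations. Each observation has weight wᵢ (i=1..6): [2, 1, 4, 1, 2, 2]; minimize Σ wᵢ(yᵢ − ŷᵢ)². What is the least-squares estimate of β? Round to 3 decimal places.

β = -2.735

With design matrix A, AᵀWA = [[275, 29]; [29, 12]] and AᵀWy = [-906, -120]ᵀ.
Δ = 275·12 − 29² = 2459.
α = ((-906)·12 − 29·(-120))/2459 = -7392/2459; β = (275·(-120) − 29·(-906))/2459 = -6726/2459.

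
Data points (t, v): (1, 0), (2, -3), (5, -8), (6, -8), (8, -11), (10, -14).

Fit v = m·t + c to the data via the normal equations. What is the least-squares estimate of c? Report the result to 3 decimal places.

AᵀA·[m, c]ᵀ = Aᵀv reads: 230·m + 32·c = -322;  32·m + 6·c = -44.
(Σt·t = 230, Σt = 32, Σ1 = 6, Σt·v = -322, Σv = -44.)
Determinant 230·6 − 32² = 356.
m = ((-322)·6 − 32·(-44))/356 = -131/89; c = (230·(-44) − 32·(-322))/356 = 46/89.

c = 0.517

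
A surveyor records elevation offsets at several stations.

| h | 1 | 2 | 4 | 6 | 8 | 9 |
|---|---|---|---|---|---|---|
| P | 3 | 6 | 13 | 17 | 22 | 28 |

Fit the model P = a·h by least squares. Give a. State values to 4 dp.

a = 2.9554

With design matrix X, XᵀX = [[202]] and XᵀP = [597]ᵀ.
a = 597/202 = 2.95545.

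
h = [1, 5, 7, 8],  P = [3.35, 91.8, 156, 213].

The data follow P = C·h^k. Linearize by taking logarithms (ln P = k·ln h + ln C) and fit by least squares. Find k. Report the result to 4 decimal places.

With ln Pᵢ as the transformed response and ln hᵢ as the regressor:
Over the data: Σln h = 5.6348, Σ(ln h)² = 10.7009, Σln P = 16.1397, Σln h·ln P = 28.2491.
Normal system: [[10.7009, 5.6348]; [5.6348, 4]]·[k, ln C]ᵀ = [28.2491, 16.1397]ᵀ.
Solving (det = 11.0529): k = 1.99518, ln C = 1.22433.

k = 1.9952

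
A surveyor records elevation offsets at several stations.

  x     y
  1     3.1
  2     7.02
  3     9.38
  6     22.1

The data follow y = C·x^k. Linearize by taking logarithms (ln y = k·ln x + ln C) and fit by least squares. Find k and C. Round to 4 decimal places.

k = 1.0776, C = 3.1210

Let Y = ln y. Fitting Y = k·ln x + ln C by least squares:
AᵀA = [[4.8978, 3.5835]; [3.5835, 4]], rhs = [9.3566, 8.4143]ᵀ  (here Σln x = 3.5835, Σ(ln x)² = 4.8978, Σln y = 8.4143, Σln x·ln y = 9.3566).
Slope k = (n·Σln x·ln y − Σln x·Σln y)/(n·Σ(ln x)² − (Σln x)²) = (4·9.3566 − 3.5835·8.4143)/6.7496 = 1.07764; ln C = (Σln y − k·Σln x)/n = 1.13814, so C = exp(1.13814) = 3.12096.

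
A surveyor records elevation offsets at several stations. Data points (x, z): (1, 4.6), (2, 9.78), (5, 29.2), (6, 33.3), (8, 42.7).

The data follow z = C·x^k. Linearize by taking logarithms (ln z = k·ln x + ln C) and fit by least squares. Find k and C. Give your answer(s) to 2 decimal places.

Linearized form: ln z = k·ln x + ln C. From the 5 transformed points,
AᵀA = [[10.6052, 6.1738]; [6.1738, 5]], rhs = [21.0989, 14.4403]ᵀ  (here Σln x = 6.1738, Σ(ln x)² = 10.6052, Σln z = 14.4403, Σln x·ln z = 21.0989).
Solving (det = 14.9105): k = 1.09607, ln C = 1.53468, so C = exp(1.53468) = 4.63985.

k = 1.10, C = 4.64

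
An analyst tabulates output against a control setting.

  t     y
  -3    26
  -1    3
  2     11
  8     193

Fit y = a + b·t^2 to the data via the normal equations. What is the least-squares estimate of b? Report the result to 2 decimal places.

b = 3.03

Forming AᵀA = [[4, 78]; [78, 4194]] and Aᵀy = [233, 12633]ᵀ gives AᵀA·[a, b]ᵀ = Aᵀy.
Δ = 4·4194 − 78² = 10692.
a = (233·4194 − 78·12633)/10692 = -227/297; b = (4·12633 − 78·233)/10692 = 5393/1782.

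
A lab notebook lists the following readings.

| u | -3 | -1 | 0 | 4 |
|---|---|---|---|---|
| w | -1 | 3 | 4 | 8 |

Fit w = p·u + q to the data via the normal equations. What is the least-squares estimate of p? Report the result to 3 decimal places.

Forming AᵀA = [[26, 0]; [0, 4]] and Aᵀw = [32, 14]ᵀ gives AᵀA·[p, q]ᵀ = Aᵀw.
Eliminating q: 4·(row 1) − 0·(row 2) gives 104·p = 4·32 − 0·14 = 128, so p = 16/13.
Then q = (14 − 0·(16/13))/4 = 7/2.

p = 1.231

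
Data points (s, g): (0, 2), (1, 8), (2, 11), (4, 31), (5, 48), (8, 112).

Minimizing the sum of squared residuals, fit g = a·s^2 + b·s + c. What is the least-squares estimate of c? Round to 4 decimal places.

c = 3.2657

From the data, Σs^2·s^2 = 4994, Σs^2·s = 710, Σs^2 = 110, Σs·s = 110, Σs = 20, Σ1 = 6.
And Σs^2·g = 8916, Σs·g = 1290, Σg = 212.
AᵀA·[a, b, c]ᵀ = Aᵀg becomes [[4994, 710, 110]; [710, 110, 20]; [110, 20, 6]]·[a, b, c]ᵀ = [8916, 1290, 212]ᵀ.
Row-reducing yields a = 883/557, b = 502/557, c = 1819/557.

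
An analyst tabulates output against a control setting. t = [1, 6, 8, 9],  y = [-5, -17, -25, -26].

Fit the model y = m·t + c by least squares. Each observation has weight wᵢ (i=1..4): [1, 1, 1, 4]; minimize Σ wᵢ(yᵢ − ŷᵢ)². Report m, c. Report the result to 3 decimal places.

m = -2.674, c = -2.091

With design matrix M, MᵀWM = [[425, 51]; [51, 7]] and MᵀWy = [-1243, -151]ᵀ.
Δ = 425·7 − 51² = 374.
m = ((-1243)·7 − 51·(-151))/374 = -500/187; c = (425·(-151) − 51·(-1243))/374 = -23/11.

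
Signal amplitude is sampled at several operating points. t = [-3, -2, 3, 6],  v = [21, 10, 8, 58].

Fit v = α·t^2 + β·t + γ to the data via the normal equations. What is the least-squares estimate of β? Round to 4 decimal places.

β = -2.2119

MᵀM·[α, β, γ]ᵀ = Mᵀv reads: 1474·α + 208·β + 58·γ = 2389;  208·α + 58·β + 4·γ = 289;  58·α + 4·β + 4·γ = 97.
(Σt^2·t^2 = 1474, Σt^2·t = 208, Σt^2 = 58, Σt·t = 58, Σt = 4, Σ1 = 4, Σt^2·v = 2389, Σt·v = 289, Σv = 97.)
Inverting the 3×3 Gram matrix, [α, β, γ]ᵀ = [245/118, -261/118, -215/59]ᵀ.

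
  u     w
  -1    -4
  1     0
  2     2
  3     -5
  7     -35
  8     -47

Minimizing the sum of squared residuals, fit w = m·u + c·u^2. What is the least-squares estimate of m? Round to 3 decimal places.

Compute the Gram sums: Σu·u = 128, Σu·u^2 = 890, Σu^2·u^2 = 6596.
And Σu·w = -628, Σu^2·w = -4764.
So XᵀX·[m, c]ᵀ = Xᵀw: [[128, 890]; [890, 6596]]·[m, c]ᵀ = [-628, -4764]ᵀ.
Eliminating c: 6596·(row 1) − 890·(row 2) gives 52188·m = 6596·(-628) − 890·(-4764) = 97672, so m = 24418/13047.
Then c = ((-4764) − 890·(24418/13047))/6596 = -12718/13047.

m = 1.872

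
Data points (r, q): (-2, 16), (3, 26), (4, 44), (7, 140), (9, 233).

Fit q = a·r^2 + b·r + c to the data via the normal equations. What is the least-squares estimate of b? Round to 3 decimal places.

b = -1.159

From the data, Σr^2·r^2 = 9315, Σr^2·r = 1155, Σr^2 = 159, Σr·r = 159, Σr = 21, Σ1 = 5.
And Σr^2·q = 26735, Σr·q = 3299, Σq = 459.
Inverting the 3×3 Gram matrix, [a, b, c]ᵀ = [79741/26733, -4426/3819, 850/469]ᵀ.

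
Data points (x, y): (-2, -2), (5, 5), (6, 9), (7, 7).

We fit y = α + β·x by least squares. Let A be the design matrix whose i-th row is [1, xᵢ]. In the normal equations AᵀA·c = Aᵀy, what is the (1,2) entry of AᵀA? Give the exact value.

16

Row 1 ↔ basis 1, column 2 ↔ basis x, so (AᵀA)_{1,2} = Σᵢ x = (1)·(-2) + (1)·(5) + (1)·(6) + (1)·(7) = 16.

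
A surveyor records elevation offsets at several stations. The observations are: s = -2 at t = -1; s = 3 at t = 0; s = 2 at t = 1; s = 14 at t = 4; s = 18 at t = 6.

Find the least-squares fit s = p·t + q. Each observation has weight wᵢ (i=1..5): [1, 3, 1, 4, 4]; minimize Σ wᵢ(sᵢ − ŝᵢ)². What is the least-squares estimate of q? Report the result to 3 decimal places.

q = 2.097

Sums needed: Σwᵢ·t·t = 210, Σwᵢ·t = 40, Σwᵢ·1 = 13.
For AᵀWs: Σwᵢ·t·s = 660, Σwᵢ·s = 137.
Determinant 210·13 − 40² = 1130.
p = (660·13 − 40·137)/1130 = 310/113; q = (210·137 − 40·660)/1130 = 237/113.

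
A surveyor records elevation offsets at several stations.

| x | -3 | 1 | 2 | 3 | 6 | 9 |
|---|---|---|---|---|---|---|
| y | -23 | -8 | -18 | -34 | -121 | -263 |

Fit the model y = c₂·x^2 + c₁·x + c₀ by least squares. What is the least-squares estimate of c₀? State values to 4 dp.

Compute the Gram sums: Σx^2·x^2 = 8036, Σx^2·x = 954, Σx^2 = 140, Σx·x = 140, Σx = 18, Σ1 = 6.
Moment sums: Σx^2·y = -26252, Σx·y = -3170, Σy = -467.
Normal equations: [[8036, 954, 140]; [954, 140, 18]; [140, 18, 6]]·[c₂, c₁, c₀]ᵀ = [-26252, -3170, -467]ᵀ.
Solving the 3×3 system (Gaussian elimination) gives c₂ = -563869/187510, c₁ = -177902/93755, c₀ = -370173/187510.

c₀ = -1.9742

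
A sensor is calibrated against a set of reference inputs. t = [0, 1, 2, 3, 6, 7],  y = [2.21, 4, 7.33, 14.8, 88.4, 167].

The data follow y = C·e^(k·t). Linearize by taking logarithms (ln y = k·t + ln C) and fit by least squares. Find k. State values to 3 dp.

k = 0.619

Taking logs, ln y = k·t + ln C, so regress ln y on t.
AᵀA = [[99.0000, 19.0000]; [19.0000, 6]], rhs = [76.1713, 16.4658]ᵀ  (here Σt = 19.0000, Σ(t)² = 99.0000, Σln y = 16.4658, Σt·ln y = 76.1713).
Solving (det = 233.0000): k = 0.61879, ln C = 0.78478.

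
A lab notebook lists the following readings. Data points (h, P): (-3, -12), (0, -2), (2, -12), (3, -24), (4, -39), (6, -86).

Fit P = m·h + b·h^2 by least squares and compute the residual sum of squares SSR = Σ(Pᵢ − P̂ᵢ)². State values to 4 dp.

SSR = 7.1202

The normal system XᵀX·[m, b]ᵀ = XᵀP is [[74, 288]; [288, 1730]]·[m, b]ᵀ = [-732, -4092]ᵀ.
Eliminating b: 1730·(row 1) − 288·(row 2) gives 45076·m = 1730·(-732) − 288·(-4092) = -87864, so m = -21966/11269.
Then b = ((-4092) − 288·(-21966/11269))/1730 = -22998/11269.
Residuals: 5856/11269, -2, 696/11269, 2424/11269, 16341/11269, -9410/11269; SSR = 80237/11269.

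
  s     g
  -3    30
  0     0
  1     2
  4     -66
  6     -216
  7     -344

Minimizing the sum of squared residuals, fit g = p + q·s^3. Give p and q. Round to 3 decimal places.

p = 1.268, q = -1.008

Sums needed: Σ1 = 6, Σs^3 = 597, Σs^3·s^3 = 169131.
Right-hand side: Σg = -594, Σs^3·g = -169680.
Normal equations: [[6, 597]; [597, 169131]]·[p, q]ᵀ = [-594, -169680]ᵀ.
Eliminating q: 169131·(row 1) − 597·(row 2) gives 658377·p = 169131·(-594) − 597·(-169680) = 835146, so p = 92794/73153.
Then q = ((-169680) − 597·(92794/73153))/169131 = -73718/73153.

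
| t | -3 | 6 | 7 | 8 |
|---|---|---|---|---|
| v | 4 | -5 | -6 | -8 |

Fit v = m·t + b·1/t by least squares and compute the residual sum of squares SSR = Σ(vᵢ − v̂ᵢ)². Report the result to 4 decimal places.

Forming XᵀX = [[158, 4]; [4, 4937/28224]] and Xᵀv = [-148, -169/42]ᵀ gives XᵀX·[m, b]ᵀ = Xᵀv.
Determinant 158·(4937/28224) − 4² = 164231/14112.
m = ((-148)·(4937/28224) − 4·(-169/42))/(164231/14112) = -138202/164231; b = (158·(-169/42) − 4·(-148))/(164231/14112) = -617568/164231.
Residuals: 36462/164231, 110985/164231, 70252/164231, -131036/164231; SSR = 217699/164231.

SSR = 1.3256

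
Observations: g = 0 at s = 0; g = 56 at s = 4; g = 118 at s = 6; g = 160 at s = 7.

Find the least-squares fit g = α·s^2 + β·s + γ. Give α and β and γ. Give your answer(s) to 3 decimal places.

α = 2.968, β = 2.000, γ = 0.065

Entries of XᵀX: Σs^2·s^2 = 3953, Σs^2·s = 623, Σs^2 = 101, Σs·s = 101, Σs = 17, Σ1 = 4.
Moment sums: Σs^2·g = 12984, Σs·g = 2052, Σg = 334.
Inverting the 3×3 Gram matrix, [α, β, γ]ᵀ = [92/31, 2, 2/31]ᵀ.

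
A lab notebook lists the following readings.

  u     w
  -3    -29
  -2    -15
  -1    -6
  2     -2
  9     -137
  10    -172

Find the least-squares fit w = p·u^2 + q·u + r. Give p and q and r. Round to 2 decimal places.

p = -2.05, q = 3.30, r = -0.50

The normal system AᵀA·[p, q, r]ᵀ = Aᵀw is [[16675, 1701, 199]; [1701, 199, 15]; [199, 15, 6]]·[p, q, r]ᵀ = [-28632, -2834, -361]ᵀ.
Row-reducing yields p = -274381/134005, q = 442024/134005, r = -67391/134005.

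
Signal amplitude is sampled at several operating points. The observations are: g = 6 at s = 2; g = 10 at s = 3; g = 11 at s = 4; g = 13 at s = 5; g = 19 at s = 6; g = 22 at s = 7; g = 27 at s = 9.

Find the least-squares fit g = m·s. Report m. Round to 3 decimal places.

The normal equations are: 220·m = 662.
m = 662/220 = 3.00909.

m = 3.009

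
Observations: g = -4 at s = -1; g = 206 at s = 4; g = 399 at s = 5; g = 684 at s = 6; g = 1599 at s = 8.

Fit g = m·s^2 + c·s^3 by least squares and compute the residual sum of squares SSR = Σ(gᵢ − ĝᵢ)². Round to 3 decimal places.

SSR = 6.329

With design matrix M, MᵀM = [[6274, 44692]; [44692, 328522]] and Mᵀg = [140227, 1029495]ᵀ.
det = 6274·328522 − 44692² = 63772164.
m = (140227·328522 − 44692·1029495)/63772164 = 28731977/31886082; c = (6274·1029495 − 44692·140227)/63772164 = 96013273/31886082.
Residuals: -30131516/15943041, -6004702/5314347, 1294084/15943041, 2047886/1771449, -5898593/15943041; SSR = 100895753/15943041.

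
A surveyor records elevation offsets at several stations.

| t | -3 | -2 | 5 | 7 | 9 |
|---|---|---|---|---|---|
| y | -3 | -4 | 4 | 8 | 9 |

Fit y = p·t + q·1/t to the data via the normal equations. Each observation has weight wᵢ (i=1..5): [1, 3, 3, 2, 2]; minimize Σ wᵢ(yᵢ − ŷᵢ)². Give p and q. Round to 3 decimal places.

Sums needed: Σwᵢ·t·t = 356, Σwᵢ·t·1/t = 11, Σwᵢ·1/t·1/t = 415403/396900.
And Σwᵢ·t·y = 367, Σwᵢ·1/t·y = 479/35.
XᵀWX·[p, q]ᵀ = XᵀWy becomes [[356, 11]; [11, 415403/396900]]·[p, q]ᵀ = [367, 479/35]ᵀ.
Determinant 356·(415403/396900) − 11² = 24964642/99225.
p = (367·(415403/396900) − 11·(479/35))/(24964642/99225) = 92702441/99858568; q = (356·(479/35) − 11·367)/(24964642/99225) = 82864215/24964642.

p = 0.928, q = 3.319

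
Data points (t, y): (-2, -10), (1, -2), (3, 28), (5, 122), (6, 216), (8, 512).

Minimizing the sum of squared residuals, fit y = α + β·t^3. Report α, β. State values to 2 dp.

α = -1.67, β = 1.00

Setting ∂/∂α … = 0 gives: 6·α + 873·β = 866;  873·α + 325219·β = 324884.
(Σ1 = 6, Σt^3 = 873, Σt^3·t^3 = 325219, Σy = 866, Σt^3·y = 324884.)
Δ = 6·325219 − 873² = 1189185.
α = (866·325219 − 873·324884)/1189185 = -1984078/1189185; β = (6·324884 − 873·866)/1189185 = 397762/396395.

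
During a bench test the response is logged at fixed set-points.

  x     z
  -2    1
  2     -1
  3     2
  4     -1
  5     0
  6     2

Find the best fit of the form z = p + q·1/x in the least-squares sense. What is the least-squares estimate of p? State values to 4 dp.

AᵀA·[p, q]ᵀ = Aᵀz reads: 6·p + (19/20)·q = 3;  (19/20)·p + (2669/3600)·q = -1/4.
Eliminating q: (2669/3600)·(row 1) − (19/20)·(row 2) gives (851/240)·p = (2669/3600)·3 − (19/20)·(-1/4) = 1477/600, so p = 2954/4255.
Then q = ((-1/4) − (19/20)·(2954/4255))/(2669/3600) = -1044/851.

p = 0.6942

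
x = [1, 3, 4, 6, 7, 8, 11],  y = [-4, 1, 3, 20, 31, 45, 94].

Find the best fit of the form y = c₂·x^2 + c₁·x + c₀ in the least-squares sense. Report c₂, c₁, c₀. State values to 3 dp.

c₂ = 0.996, c₁ = -2.126, c₀ = -2.839

MᵀM·[c₂, c₁, c₀]ᵀ = Mᵀy reads: 22772·c₂ + 2494·c₁ + 296·c₀ = 16546;  2494·c₂ + 296·c₁ + 40·c₀ = 1742;  296·c₂ + 40·c₁ + 7·c₀ = 190.
(Σx^2·x^2 = 22772, Σx^2·x = 2494, Σx^2 = 296, Σx·x = 296, Σx = 40, Σ1 = 7, Σx^2·y = 16546, Σx·y = 1742, Σy = 190.)
Inverting the 3×3 Gram matrix, [c₂, c₁, c₀]ᵀ = [27543/27643, -58781/27643, -7134/2513]ᵀ.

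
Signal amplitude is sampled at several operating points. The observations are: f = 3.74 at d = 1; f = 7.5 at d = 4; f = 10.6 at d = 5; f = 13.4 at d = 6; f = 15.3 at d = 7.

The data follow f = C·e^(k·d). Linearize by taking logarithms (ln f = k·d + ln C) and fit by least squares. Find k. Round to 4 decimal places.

With ln fᵢ as the transformed response and dᵢ as the regressor:
Σd = 23.0000, Σ(d)² = 127.0000, Σln f = 11.0180, Σd·ln f = 55.8495.
Equations: 127.0000·k + 23.0000·ln C = 55.8495;  23.0000·k + 5·ln C = 11.0180.
Δ = 127.0000·5 − (23.0000)² = 106.0000; k = (55.8495·5 − 23.0000·11.0180)/106.0000 = 0.24372, ln C = (127.0000·11.0180 − 23.0000·55.8495)/106.0000 = 1.08247.

k = 0.2437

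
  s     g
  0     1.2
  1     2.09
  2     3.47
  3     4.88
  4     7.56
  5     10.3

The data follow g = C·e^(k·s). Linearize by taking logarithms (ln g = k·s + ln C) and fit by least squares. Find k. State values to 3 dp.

k = 0.427

Taking logs, ln g = k·s + ln C, so regress ln g on s.
XᵀX = [[55.0000, 15.0000]; [15.0000, 6]], rhs = [27.7331, 8.1038]ᵀ  (here Σs = 15.0000, Σ(s)² = 55.0000, Σln g = 8.1038, Σs·ln g = 27.7331).
Slope k = (n·Σs·ln g − Σs·Σln g)/(n·Σ(s)² − (Σs)²) = (6·27.7331 − 15.0000·8.1038)/105.0000 = 0.42706; ln C = (Σln g − k·Σs)/n = 0.28297.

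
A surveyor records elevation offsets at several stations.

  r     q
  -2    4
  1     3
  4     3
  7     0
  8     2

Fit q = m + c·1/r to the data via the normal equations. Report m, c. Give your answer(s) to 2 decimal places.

Sums needed: Σ1 = 5, Σ1/r = 57/56, Σ1/r·1/r = 4229/3136.
Moment sums: Σq = 12, Σ1/r·q = 2.
So XᵀX·[m, c]ᵀ = Xᵀq: [[5, 57/56]; [57/56, 4229/3136]]·[m, c]ᵀ = [12, 2]ᵀ.
Δ = 5·(4229/3136) − (57/56)² = 2237/392.
m = (12·(4229/3136) − (57/56)·2)/(2237/392) = 11091/4474; c = (5·2 − (57/56)·12)/(2237/392) = -868/2237.

m = 2.48, c = -0.39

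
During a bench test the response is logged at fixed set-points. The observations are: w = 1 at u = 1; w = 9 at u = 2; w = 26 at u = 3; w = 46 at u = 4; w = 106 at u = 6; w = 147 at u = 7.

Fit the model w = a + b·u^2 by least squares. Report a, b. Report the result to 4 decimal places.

Forming XᵀX = [[6, 115]; [115, 4051]] and Xᵀw = [335, 12026]ᵀ gives XᵀX·[a, b]ᵀ = Xᵀw.
Δ = 6·4051 − 115² = 11081.
a = (335·4051 − 115·12026)/11081 = -25905/11081; b = (6·12026 − 115·335)/11081 = 33631/11081.

a = -2.3378, b = 3.0350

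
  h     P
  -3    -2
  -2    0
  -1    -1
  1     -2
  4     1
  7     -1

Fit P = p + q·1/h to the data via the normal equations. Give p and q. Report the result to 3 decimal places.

p = -0.851, q = -0.246

The normal system MᵀM·[p, q]ᵀ = MᵀP is [[6, -37/84]; [-37/84, 17245/7056]]·[p, q]ᵀ = [-5, -19/84]ᵀ.
Determinant 6·(17245/7056) − (-37/84)² = 102101/7056.
p = ((-5)·(17245/7056) − (-37/84)·(-19/84))/(102101/7056) = -86928/102101; q = (6·(-19/84) − (-37/84)·(-5))/(102101/7056) = -25116/102101.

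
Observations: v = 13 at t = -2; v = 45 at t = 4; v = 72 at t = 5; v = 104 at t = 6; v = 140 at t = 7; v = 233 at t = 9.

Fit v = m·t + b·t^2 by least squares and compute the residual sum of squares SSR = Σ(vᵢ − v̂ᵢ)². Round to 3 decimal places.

From the data, Σt·t = 211, Σt·t^2 = 1469, Σt^2·t^2 = 11155.
For Mᵀv: Σt·v = 4215, Σt^2·v = 32049.
So MᵀM·[m, b]ᵀ = Mᵀv: [[211, 1469]; [1469, 11155]]·[m, b]ᵀ = [4215, 32049]ᵀ.
Eliminating b: 11155·(row 1) − 1469·(row 2) gives 195744·m = 11155·4215 − 1469·32049 = -61656, so m = -2569/8156.
Then b = (32049 − 1469·(-2569/8156))/11155 = 23771/8156.
Residuals: 2903/4078, -760/2039, 2901/4078, 3941/4078, -1239/2039, -991/4078; SSR = 5126/2039.

SSR = 2.514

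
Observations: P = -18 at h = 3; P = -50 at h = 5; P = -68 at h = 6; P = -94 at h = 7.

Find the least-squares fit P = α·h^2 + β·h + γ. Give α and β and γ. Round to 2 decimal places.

The normal equations are: 4403·α + 711·β + 119·γ = -8466;  711·α + 119·β + 21·γ = -1370;  119·α + 21·β + 4·γ = -230.
Row-reducing yields α = -19/11, β = -17/11, γ = 2.

α = -1.73, β = -1.55, γ = 2.00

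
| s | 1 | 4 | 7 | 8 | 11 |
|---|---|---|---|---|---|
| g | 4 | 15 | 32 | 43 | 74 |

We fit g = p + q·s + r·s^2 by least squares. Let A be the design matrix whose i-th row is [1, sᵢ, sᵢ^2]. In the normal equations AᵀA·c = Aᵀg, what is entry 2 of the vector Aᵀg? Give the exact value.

Entry 2 ↔ basis s, so (Aᵀg)_{2} = Σᵢ (s)·gᵢ = (1)·(4) + (4)·(15) + (7)·(32) + (8)·(43) + (11)·(74) = 1446.

1446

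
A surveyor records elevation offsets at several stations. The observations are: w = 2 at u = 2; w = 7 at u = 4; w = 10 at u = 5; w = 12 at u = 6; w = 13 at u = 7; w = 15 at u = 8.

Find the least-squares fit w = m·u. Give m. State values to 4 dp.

Normal-equation sums: Σu·u = 194.
Right-hand side: Σu·w = 365.
Normal equations: [[194]]·[m]ᵀ = [365]ᵀ.
Hence m = 365 / 194 ≈ 1.88144.

m = 1.8814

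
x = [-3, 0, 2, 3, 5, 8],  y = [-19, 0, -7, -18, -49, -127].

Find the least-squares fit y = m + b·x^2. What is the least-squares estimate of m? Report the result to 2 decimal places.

m = 0.03

AᵀA·[m, b]ᵀ = Aᵀy reads: 6·m + 111·b = -220;  111·m + 4899·b = -9714.
Δ = 6·4899 − 111² = 17073.
m = ((-220)·4899 − 111·(-9714))/17073 = 158/5691; b = (6·(-9714) − 111·(-220))/17073 = -11288/5691.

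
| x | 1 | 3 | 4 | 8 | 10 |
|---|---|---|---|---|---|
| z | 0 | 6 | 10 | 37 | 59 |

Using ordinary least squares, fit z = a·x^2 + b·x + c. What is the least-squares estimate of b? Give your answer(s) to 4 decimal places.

b = 0.3381

MᵀM·[a, b, c]ᵀ = Mᵀz reads: 14434·a + 1604·b + 190·c = 8482;  1604·a + 190·b + 26·c = 944;  190·a + 26·b + 5·c = 112.
Solving the 3×3 system (Gaussian elimination) gives a = 3683/6613, b = 2236/6613, c = -3450/6613.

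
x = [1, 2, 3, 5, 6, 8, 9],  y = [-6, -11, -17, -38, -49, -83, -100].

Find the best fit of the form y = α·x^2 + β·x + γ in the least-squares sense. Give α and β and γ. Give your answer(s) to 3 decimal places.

α = -1.005, β = -1.786, γ = -3.152

With design matrix M, MᵀM = [[12676, 1618, 220]; [1618, 220, 34]; [220, 34, 7]] and Mᵀy = [-16329, -2127, -304]ᵀ.
Row-reducing yields α = -16657/16566, β = -9863/5522, γ = -26107/8283.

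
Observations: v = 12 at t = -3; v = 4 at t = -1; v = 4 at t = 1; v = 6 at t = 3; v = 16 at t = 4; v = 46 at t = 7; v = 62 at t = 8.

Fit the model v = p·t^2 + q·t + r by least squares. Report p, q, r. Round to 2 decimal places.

The normal equations are: 6917·p + 919·q + 149·r = 6648;  919·p + 149·q + 19·r = 864;  149·p + 19·q + 7·r = 150.
(Σt^2·t^2 = 6917, Σt^2·t = 919, Σt^2 = 149, Σt·t = 149, Σt = 19, Σ1 = 7, Σt^2·v = 6648, Σt·v = 864, Σv = 150.)
Inverting the 3×3 Gram matrix, [p, q, r]ᵀ = [4231/4172, -2783/4172, 3447/2086]ᵀ.

p = 1.01, q = -0.67, r = 1.65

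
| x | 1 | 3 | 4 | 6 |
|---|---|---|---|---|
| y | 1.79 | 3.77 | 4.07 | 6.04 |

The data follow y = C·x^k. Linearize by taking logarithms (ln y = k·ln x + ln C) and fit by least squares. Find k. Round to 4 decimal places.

k = 0.6573

With ln yᵢ as the transformed response and ln xᵢ as the regressor:
Over the data: Σln x = 4.2767, Σ(ln x)² = 6.3392, Σln y = 5.1113, Σln x·ln y = 6.6261.
Normal system: [[6.3392, 4.2767]; [4.2767, 4]]·[k, ln C]ᵀ = [6.6261, 5.1113]ᵀ.
Slope k = (n·Σln x·ln y − Σln x·Σln y)/(n·Σ(ln x)² − (Σln x)²) = (4·6.6261 − 4.2767·5.1113)/7.0668 = 0.65729; ln C = (Σln y − k·Σln x)/n = 0.57508.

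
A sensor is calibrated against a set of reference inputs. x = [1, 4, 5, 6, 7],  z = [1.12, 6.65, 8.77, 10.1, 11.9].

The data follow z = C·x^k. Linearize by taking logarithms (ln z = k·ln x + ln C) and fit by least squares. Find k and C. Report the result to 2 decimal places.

k = 1.23, C = 1.14

Taking logs, ln z = k·ln x + ln C, so regress ln z on ln x.
Σln x = 6.7334, Σ(ln x)² = 11.5091, Σln z = 8.9684, Σln x·ln z = 15.0838.
Normal system: [[11.5091, 6.7334]; [6.7334, 5]]·[k, ln C]ᵀ = [15.0838, 8.9684]ᵀ.
Solving (det = 12.2067): k = 1.23140, ln C = 0.13537, so C = exp(0.13537) = 1.14496.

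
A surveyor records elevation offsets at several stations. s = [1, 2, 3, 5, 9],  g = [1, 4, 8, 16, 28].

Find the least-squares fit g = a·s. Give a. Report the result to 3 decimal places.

Forming MᵀM = [[120]] and Mᵀg = [365]ᵀ gives MᵀM·[a]ᵀ = Mᵀg.
Hence a = 365 / 120 ≈ 3.04167.

a = 3.042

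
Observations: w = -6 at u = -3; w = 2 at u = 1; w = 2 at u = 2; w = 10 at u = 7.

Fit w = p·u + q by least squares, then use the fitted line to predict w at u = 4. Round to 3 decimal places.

ŵ = 5.547

Forming XᵀX = [[63, 7]; [7, 4]] and Xᵀw = [94, 8]ᵀ gives XᵀX·[p, q]ᵀ = Xᵀw.
det = 63·4 − 7² = 203.
p = (94·4 − 7·8)/203 = 320/203; q = (63·8 − 7·94)/203 = -22/29.
At u = 4: ŵ = (320/203)·(4) + (-22/29)·(1) = 1126/203.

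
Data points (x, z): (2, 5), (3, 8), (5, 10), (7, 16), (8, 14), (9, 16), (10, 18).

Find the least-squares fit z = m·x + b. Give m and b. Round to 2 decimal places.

The normal equations are: 332·m + 44·b = 632;  44·m + 7·b = 87.
det = 332·7 − 44² = 388.
m = (632·7 − 44·87)/388 = 149/97; b = (332·87 − 44·632)/388 = 269/97.

m = 1.54, b = 2.77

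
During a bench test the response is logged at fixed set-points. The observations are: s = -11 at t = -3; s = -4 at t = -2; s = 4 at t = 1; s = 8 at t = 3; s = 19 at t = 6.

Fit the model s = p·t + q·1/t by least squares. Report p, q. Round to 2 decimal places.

p = 3.10, q = -0.01

With design matrix M, MᵀM = [[59, 5]; [5, 3/2]] and Mᵀs = [183, 31/2]ᵀ.
Determinant 59·(3/2) − 5² = 127/2.
p = (183·(3/2) − 5·(31/2))/(127/2) = 394/127; q = (59·(31/2) − 5·183)/(127/2) = -1/127.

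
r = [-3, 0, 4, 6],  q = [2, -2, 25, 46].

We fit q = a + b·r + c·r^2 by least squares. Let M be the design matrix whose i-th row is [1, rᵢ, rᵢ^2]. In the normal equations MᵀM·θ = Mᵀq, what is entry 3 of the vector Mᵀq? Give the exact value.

Entry 3 ↔ basis r^2, so (Mᵀq)_{3} = Σᵢ (r^2)·qᵢ = (9)·(2) + (0)·(-2) + (16)·(25) + (36)·(46) = 2074.

2074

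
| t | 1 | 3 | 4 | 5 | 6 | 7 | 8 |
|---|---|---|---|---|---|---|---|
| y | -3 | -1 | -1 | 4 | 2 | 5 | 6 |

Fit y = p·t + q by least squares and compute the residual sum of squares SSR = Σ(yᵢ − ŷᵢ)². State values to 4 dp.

SSR = 8.8238

XᵀX·[p, q]ᵀ = Xᵀy reads: 200·p + 34·q = 105;  34·p + 7·q = 12.
det = 200·7 − 34² = 244.
p = (105·7 − 34·12)/244 = 327/244; q = (200·12 − 34·105)/244 = -585/122.
Residuals: 111/244, -55/244, -191/122, 511/244, -76/61, 101/244, 9/122; SSR = 2153/244.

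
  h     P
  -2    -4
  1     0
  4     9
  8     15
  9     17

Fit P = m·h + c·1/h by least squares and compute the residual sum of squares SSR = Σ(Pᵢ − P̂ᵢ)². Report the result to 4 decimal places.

SSR = 3.6661

Normal-equation sums: Σh·h = 166, Σh·1/h = 5, Σ1/h·1/h = 6949/5184.
Moment sums: Σh·P = 317, Σ1/h·P = 577/72.
Normal equations: [[166, 5]; [5, 6949/5184]]·[m, c]ᵀ = [317, 577/72]ᵀ.
Eliminating c: (6949/5184)·(row 1) − 5·(row 2) gives (511967/2592)·m = (6949/5184)·317 − 5·(577/72) = 1995113/5184, so m = 1995113/1023934.
Then c = ((577/72) − 5·(1995113/1023934))/(6949/5184) = -660168/511967.
Residuals: -382839/511967, -674777/1023934, 782519/511967, -218426/511967, -402435/1023934; SSR = 3753879/1023934.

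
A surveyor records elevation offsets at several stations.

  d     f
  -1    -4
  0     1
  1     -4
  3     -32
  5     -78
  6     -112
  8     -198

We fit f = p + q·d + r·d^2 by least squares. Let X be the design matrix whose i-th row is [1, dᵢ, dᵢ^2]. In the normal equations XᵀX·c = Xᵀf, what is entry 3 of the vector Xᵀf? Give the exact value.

Entry 3 ↔ basis d^2, so (Xᵀf)_{3} = Σᵢ (d^2)·fᵢ = (1)·(-4) + (0)·(1) + (1)·(-4) + (9)·(-32) + (25)·(-78) + (36)·(-112) + (64)·(-198) = -18950.

-18950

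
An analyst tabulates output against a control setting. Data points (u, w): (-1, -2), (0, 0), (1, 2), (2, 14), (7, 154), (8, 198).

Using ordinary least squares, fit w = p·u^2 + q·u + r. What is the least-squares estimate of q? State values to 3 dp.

q = 2.294

The normal equations are: 6515·p + 863·q + 119·r = 20274;  863·p + 119·q + 17·r = 2694;  119·p + 17·q + 6·r = 366.
(Σu^2·u^2 = 6515, Σu^2·u = 863, Σu^2 = 119, Σu·u = 119, Σu = 17, Σ1 = 6, Σu^2·w = 20274, Σu·w = 2694, Σw = 366.)
Inverting the 3×3 Gram matrix, [p, q, r]ᵀ = [5059/1780, 20419/8900, -8319/4450]ᵀ.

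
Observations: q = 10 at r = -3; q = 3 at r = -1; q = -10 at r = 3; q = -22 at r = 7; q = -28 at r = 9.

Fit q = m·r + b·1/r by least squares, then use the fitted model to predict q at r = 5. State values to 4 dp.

q̂ = -15.7437

Normal-equation sums: Σr·r = 149, Σr·1/r = 5, Σ1/r·1/r = 4981/3969.
Moment sums: Σr·q = -469, Σ1/r·q = -1003/63.
So MᵀM·[m, b]ᵀ = Mᵀq: [[149, 5]; [5, 4981/3969]]·[m, b]ᵀ = [-469, -1003/63]ᵀ.
Δ = 149·(4981/3969) − 5² = 642944/3969.
m = ((-469)·(4981/3969) − 5·(-1003/63))/(642944/3969) = -126259/40184; b = (149·(-1003/63) − 5·(-469))/(642944/3969) = -6741/40184.
At r = 5: q̂ = (-126259/40184)·(5) + (-6741/40184)·(1/5) = -395402/25115.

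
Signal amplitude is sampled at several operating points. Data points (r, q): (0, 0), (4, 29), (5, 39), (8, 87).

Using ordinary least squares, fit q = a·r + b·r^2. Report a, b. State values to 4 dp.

a = 3.2046, b = 0.9565

Entries of XᵀX: Σr·r = 105, Σr·r^2 = 701, Σr^2·r^2 = 4977.
For Xᵀq: Σr·q = 1007, Σr^2·q = 7007.
So XᵀX·[a, b]ᵀ = Xᵀq: [[105, 701]; [701, 4977]]·[a, b]ᵀ = [1007, 7007]ᵀ.
Δ = 105·4977 − 701² = 31184.
a = (1007·4977 − 701·7007)/31184 = 24983/7796; b = (105·7007 − 701·1007)/31184 = 7457/7796.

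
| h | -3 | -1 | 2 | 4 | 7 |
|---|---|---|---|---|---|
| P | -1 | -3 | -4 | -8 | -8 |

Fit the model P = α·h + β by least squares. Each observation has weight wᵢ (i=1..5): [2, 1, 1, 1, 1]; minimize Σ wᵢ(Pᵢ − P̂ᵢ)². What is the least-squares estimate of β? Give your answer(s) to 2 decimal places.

β = -3.41

AᵀWA·[α, β]ᵀ = AᵀWP reads: 88·α + 6·β = -87;  6·α + 6·β = -25.
(Σwᵢ·h·h = 88, Σwᵢ·h = 6, Σwᵢ·1 = 6, Σwᵢ·h·P = -87, Σwᵢ·P = -25.)
Determinant 88·6 − 6² = 492.
α = ((-87)·6 − 6·(-25))/492 = -31/41; β = (88·(-25) − 6·(-87))/492 = -839/246.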